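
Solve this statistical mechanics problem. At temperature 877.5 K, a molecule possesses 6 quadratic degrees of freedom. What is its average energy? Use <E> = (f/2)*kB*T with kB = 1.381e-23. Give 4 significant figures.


Step 1: f/2 = 6/2 = 3
Step 2: kB*T = 1.381e-23 * 877.5 = 1.212e-20
Step 3: <E> = 3 * 1.212e-20 = 3.635e-20 J

3.635e-20


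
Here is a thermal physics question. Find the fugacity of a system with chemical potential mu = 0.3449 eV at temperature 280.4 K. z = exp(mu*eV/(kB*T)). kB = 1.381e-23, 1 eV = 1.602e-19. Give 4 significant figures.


Step 1: Convert mu to Joules: 0.3449*1.602e-19 = 5.525e-20 J
Step 2: kB*T = 1.381e-23*280.4 = 3.872e-21 J
Step 3: mu/(kB*T) = 14.27
Step 4: z = exp(14.27) = 1.573e+06

1.573e+06


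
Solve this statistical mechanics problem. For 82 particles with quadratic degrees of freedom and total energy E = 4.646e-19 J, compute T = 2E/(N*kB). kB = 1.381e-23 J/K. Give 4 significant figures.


Step 1: Numerator = 2*E = 2*4.646e-19 = 9.292e-19 J
Step 2: Denominator = N*kB = 82*1.381e-23 = 1.132e-21
Step 3: T = 9.292e-19 / 1.132e-21 = 820.5 K

820.5


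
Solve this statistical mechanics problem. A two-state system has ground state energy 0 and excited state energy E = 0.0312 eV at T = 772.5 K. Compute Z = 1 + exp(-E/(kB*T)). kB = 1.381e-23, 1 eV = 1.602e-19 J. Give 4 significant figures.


Step 1: Compute beta*E = E*eV/(kB*T) = 0.0312*1.602e-19/(1.381e-23*772.5) = 0.4685
Step 2: exp(-beta*E) = exp(-0.4685) = 0.6259
Step 3: Z = 1 + 0.6259 = 1.626

1.626


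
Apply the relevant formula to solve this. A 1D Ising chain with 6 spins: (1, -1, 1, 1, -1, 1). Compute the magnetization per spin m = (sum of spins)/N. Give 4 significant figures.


Step 1: Count up spins (+1): 4, down spins (-1): 2
Step 2: Total magnetization M = 4 - 2 = 2
Step 3: m = M/N = 2/6 = 0.3333

0.3333


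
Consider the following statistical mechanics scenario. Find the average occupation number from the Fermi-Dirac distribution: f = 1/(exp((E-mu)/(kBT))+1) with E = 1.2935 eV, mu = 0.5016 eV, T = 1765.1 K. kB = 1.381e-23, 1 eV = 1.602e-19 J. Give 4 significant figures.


Step 1: (E - mu) = 1.2935 - 0.5016 = 0.7919 eV
Step 2: Convert: (E-mu)*eV = 1.269e-19 J
Step 3: x = (E-mu)*eV/(kB*T) = 5.204
Step 4: f = 1/(exp(5.204)+1) = 0.005462

0.005462


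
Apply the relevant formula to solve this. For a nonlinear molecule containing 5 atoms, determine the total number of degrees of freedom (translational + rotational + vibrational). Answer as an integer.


Step 1: Translational DOF = 3
Step 2: Rotational DOF (nonlinear) = 3
Step 3: Vibrational DOF = 3*5 - 6 = 9
Step 4: Total = 3 + 3 + 9 = 15

15


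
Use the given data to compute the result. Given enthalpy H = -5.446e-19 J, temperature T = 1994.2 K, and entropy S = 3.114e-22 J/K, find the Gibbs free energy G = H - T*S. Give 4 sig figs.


Step 1: T*S = 1994.2 * 3.114e-22 = 6.21e-19 J
Step 2: G = H - T*S = -5.446e-19 - 6.21e-19
Step 3: G = -1.166e-18 J

-1.166e-18


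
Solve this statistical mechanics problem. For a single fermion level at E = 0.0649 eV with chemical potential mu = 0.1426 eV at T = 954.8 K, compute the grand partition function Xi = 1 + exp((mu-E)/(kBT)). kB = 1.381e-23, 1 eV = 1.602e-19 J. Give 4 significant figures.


Step 1: (mu - E) = 0.1426 - 0.0649 = 0.0777 eV
Step 2: x = (mu-E)*eV/(kB*T) = 0.0777*1.602e-19/(1.381e-23*954.8) = 0.944
Step 3: exp(x) = 2.57
Step 4: Xi = 1 + 2.57 = 3.57

3.57


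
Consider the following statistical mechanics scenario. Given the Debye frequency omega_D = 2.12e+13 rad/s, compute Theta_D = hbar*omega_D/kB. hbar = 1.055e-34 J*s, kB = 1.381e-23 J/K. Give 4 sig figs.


Step 1: hbar*omega_D = 1.055e-34 * 2.12e+13 = 2.237e-21 J
Step 2: Theta_D = 2.237e-21 / 1.381e-23
Step 3: Theta_D = 162 K

162


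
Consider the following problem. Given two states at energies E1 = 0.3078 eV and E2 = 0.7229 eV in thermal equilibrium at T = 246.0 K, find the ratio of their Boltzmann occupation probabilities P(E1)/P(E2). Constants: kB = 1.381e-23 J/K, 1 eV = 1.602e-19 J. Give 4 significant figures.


Step 1: Compute energy difference dE = E1 - E2 = 0.3078 - 0.7229 = -0.4151 eV
Step 2: Convert to Joules: dE_J = -0.4151 * 1.602e-19 = -6.65e-20 J
Step 3: Compute exponent = -dE_J / (kB * T) = -(-6.65e-20) / (1.381e-23 * 246.0) = 19.57
Step 4: P(E1)/P(E2) = exp(19.57) = 3.17e+08

3.17e+08


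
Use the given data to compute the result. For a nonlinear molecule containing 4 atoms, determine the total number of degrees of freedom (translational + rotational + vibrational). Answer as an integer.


Step 1: Translational DOF = 3
Step 2: Rotational DOF (nonlinear) = 3
Step 3: Vibrational DOF = 3*4 - 6 = 6
Step 4: Total = 3 + 3 + 6 = 12

12


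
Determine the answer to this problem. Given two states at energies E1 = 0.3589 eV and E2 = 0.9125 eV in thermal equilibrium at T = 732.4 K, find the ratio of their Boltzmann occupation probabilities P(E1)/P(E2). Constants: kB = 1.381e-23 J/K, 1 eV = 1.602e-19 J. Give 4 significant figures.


Step 1: Compute energy difference dE = E1 - E2 = 0.3589 - 0.9125 = -0.5536 eV
Step 2: Convert to Joules: dE_J = -0.5536 * 1.602e-19 = -8.869e-20 J
Step 3: Compute exponent = -dE_J / (kB * T) = -(-8.869e-20) / (1.381e-23 * 732.4) = 8.768
Step 4: P(E1)/P(E2) = exp(8.768) = 6427

6427


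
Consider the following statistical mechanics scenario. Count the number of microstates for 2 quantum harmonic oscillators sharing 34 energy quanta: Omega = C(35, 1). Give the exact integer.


Step 1: Use binomial coefficient C(35, 1)
Step 2: Numerator = 35! / 34!
Step 3: Denominator = 1!
Step 4: Omega = 35

35


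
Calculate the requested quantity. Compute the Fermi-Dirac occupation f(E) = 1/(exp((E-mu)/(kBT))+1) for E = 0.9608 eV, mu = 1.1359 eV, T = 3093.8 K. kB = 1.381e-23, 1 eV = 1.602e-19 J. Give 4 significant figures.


Step 1: (E - mu) = 0.9608 - 1.1359 = -0.1751 eV
Step 2: Convert: (E-mu)*eV = -2.805e-20 J
Step 3: x = (E-mu)*eV/(kB*T) = -0.6565
Step 4: f = 1/(exp(-0.6565)+1) = 0.6585

0.6585


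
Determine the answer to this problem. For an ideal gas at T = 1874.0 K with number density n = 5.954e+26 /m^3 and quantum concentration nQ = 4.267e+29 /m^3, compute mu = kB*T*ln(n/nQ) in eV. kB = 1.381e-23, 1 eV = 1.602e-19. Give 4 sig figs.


Step 1: n/nQ = 5.954e+26/4.267e+29 = 0.001395
Step 2: ln(n/nQ) = -6.575
Step 3: mu = kB*T*ln(n/nQ) = 2.588e-20*-6.575 = -1.702e-19 J
Step 4: Convert to eV: -1.702e-19/1.602e-19 = -1.062 eV

-1.062


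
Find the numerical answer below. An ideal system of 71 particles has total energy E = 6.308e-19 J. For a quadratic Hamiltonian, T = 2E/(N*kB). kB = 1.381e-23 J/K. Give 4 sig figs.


Step 1: Numerator = 2*E = 2*6.308e-19 = 1.262e-18 J
Step 2: Denominator = N*kB = 71*1.381e-23 = 9.805e-22
Step 3: T = 1.262e-18 / 9.805e-22 = 1287 K

1287


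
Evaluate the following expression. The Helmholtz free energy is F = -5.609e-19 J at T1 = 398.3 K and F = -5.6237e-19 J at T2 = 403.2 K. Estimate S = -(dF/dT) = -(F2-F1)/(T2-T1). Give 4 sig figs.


Step 1: dF = F2 - F1 = -5.6237e-19 - (-5.609e-19) = -1.47e-21 J
Step 2: dT = T2 - T1 = 403.2 - 398.3 = 4.9 K
Step 3: S = -dF/dT = -(-1.47e-21)/4.9 = 3e-22 J/K

3e-22


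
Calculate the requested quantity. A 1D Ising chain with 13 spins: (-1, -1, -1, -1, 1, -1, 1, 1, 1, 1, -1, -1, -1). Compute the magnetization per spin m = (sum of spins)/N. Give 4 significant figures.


Step 1: Count up spins (+1): 5, down spins (-1): 8
Step 2: Total magnetization M = 5 - 8 = -3
Step 3: m = M/N = -3/13 = -0.2308

-0.2308


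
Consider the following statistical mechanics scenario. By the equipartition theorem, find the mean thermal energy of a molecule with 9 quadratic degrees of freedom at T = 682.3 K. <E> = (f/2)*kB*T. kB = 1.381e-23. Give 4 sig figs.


Step 1: f/2 = 9/2 = 4.5
Step 2: kB*T = 1.381e-23 * 682.3 = 9.423e-21
Step 3: <E> = 4.5 * 9.423e-21 = 4.24e-20 J

4.24e-20


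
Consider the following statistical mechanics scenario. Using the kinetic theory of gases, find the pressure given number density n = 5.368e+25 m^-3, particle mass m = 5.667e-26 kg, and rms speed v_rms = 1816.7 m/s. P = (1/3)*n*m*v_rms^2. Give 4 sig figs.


Step 1: v_rms^2 = 1816.7^2 = 3.3e+06
Step 2: n*m = 5.368e+25*5.667e-26 = 3.042
Step 3: P = (1/3)*3.042*3.3e+06 = 3.347e+06 Pa

3.347e+06


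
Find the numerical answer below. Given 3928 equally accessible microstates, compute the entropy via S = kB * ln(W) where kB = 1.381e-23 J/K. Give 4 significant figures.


Step 1: ln(W) = ln(3928) = 8.276
Step 2: S = kB * ln(W) = 1.381e-23 * 8.276
Step 3: S = 1.143e-22 J/K

1.143e-22


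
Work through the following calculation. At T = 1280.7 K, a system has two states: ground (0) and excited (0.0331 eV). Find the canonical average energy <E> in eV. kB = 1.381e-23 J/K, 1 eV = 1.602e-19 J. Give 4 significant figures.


Step 1: beta*E = 0.0331*1.602e-19/(1.381e-23*1280.7) = 0.2998
Step 2: exp(-beta*E) = 0.741
Step 3: <E> = 0.0331*0.741/(1+0.741) = 0.01409 eV

0.01409


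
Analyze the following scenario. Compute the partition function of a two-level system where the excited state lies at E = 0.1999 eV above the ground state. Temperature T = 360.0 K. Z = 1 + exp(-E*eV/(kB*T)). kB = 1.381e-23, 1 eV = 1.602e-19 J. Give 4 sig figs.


Step 1: Compute beta*E = E*eV/(kB*T) = 0.1999*1.602e-19/(1.381e-23*360.0) = 6.441
Step 2: exp(-beta*E) = exp(-6.441) = 0.001594
Step 3: Z = 1 + 0.001594 = 1.002

1.002


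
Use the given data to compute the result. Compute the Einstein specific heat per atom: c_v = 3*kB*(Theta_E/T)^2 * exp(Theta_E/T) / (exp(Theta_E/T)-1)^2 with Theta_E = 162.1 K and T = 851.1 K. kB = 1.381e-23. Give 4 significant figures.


Step 1: x = Theta_E/T = 162.1/851.1 = 0.1905
Step 2: x^2 = 0.03627
Step 3: exp(x) = 1.21
Step 4: c_v = 3*1.381e-23*0.03627*1.21/(1.21-1)^2 = 4.13e-23

4.13e-23


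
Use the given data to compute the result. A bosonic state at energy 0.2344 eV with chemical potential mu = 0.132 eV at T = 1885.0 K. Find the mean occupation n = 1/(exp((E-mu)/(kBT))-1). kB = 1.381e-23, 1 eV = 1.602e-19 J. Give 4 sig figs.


Step 1: (E - mu) = 0.1024 eV
Step 2: x = (E-mu)*eV/(kB*T) = 0.1024*1.602e-19/(1.381e-23*1885.0) = 0.6302
Step 3: exp(x) = 1.878
Step 4: n = 1/(exp(x)-1) = 1.139

1.139


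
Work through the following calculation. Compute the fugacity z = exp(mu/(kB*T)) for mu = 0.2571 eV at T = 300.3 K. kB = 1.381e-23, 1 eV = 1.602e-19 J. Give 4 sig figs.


Step 1: Convert mu to Joules: 0.2571*1.602e-19 = 4.119e-20 J
Step 2: kB*T = 1.381e-23*300.3 = 4.147e-21 J
Step 3: mu/(kB*T) = 9.932
Step 4: z = exp(9.932) = 2.057e+04

2.057e+04


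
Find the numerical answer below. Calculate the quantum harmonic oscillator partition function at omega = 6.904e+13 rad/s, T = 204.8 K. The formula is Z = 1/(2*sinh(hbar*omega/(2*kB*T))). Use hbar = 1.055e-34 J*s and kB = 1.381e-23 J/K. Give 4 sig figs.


Step 1: Compute x = hbar*omega/(kB*T) = 1.055e-34*6.904e+13/(1.381e-23*204.8) = 2.575
Step 2: x/2 = 1.288
Step 3: sinh(x/2) = 1.674
Step 4: Z = 1/(2*1.674) = 0.2987

0.2987


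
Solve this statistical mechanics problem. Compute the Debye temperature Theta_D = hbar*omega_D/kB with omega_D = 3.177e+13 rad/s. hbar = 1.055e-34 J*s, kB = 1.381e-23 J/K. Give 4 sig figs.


Step 1: hbar*omega_D = 1.055e-34 * 3.177e+13 = 3.352e-21 J
Step 2: Theta_D = 3.352e-21 / 1.381e-23
Step 3: Theta_D = 242.7 K

242.7


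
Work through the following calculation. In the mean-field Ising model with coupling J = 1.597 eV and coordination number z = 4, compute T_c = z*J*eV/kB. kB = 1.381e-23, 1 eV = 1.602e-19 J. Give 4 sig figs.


Step 1: z*J = 4*1.597 = 6.388 eV
Step 2: Convert to Joules: 6.388*1.602e-19 = 1.023e-18 J
Step 3: T_c = 1.023e-18 / 1.381e-23 = 7.41e+04 K

7.41e+04


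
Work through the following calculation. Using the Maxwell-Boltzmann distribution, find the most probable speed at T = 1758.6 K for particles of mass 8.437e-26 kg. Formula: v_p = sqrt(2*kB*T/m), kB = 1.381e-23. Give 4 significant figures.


Step 1: Numerator = 2*kB*T = 2*1.381e-23*1758.6 = 4.857e-20
Step 2: Ratio = 4.857e-20 / 8.437e-26 = 5.757e+05
Step 3: v_p = sqrt(5.757e+05) = 758.8 m/s

758.8


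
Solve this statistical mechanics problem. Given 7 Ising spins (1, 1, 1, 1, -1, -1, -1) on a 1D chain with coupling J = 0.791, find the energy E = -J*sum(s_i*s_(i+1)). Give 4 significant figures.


Step 1: Nearest-neighbor products: 1, 1, 1, -1, 1, 1
Step 2: Sum of products = 4
Step 3: E = -0.791 * 4 = -3.164

-3.164


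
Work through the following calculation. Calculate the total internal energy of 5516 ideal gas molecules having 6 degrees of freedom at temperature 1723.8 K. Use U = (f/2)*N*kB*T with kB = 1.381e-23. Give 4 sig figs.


Step 1: f/2 = 6/2 = 3.0
Step 2: N*kB*T = 5516*1.381e-23*1723.8 = 1.313e-16
Step 3: U = 3.0 * 1.313e-16 = 3.939e-16 J

3.939e-16


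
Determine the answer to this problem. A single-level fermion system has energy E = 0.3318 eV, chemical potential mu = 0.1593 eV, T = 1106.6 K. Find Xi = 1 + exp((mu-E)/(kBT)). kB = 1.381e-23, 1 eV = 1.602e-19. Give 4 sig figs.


Step 1: (mu - E) = 0.1593 - 0.3318 = -0.1725 eV
Step 2: x = (mu-E)*eV/(kB*T) = -0.1725*1.602e-19/(1.381e-23*1106.6) = -1.808
Step 3: exp(x) = 0.1639
Step 4: Xi = 1 + 0.1639 = 1.164

1.164


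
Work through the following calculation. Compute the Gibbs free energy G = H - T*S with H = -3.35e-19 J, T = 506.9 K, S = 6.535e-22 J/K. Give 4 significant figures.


Step 1: T*S = 506.9 * 6.535e-22 = 3.313e-19 J
Step 2: G = H - T*S = -3.35e-19 - 3.313e-19
Step 3: G = -6.663e-19 J

-6.663e-19


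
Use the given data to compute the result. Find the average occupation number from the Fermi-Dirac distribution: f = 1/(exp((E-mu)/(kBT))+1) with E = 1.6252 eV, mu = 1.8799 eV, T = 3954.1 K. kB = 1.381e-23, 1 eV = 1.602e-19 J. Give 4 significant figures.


Step 1: (E - mu) = 1.6252 - 1.8799 = -0.2547 eV
Step 2: Convert: (E-mu)*eV = -4.08e-20 J
Step 3: x = (E-mu)*eV/(kB*T) = -0.7472
Step 4: f = 1/(exp(-0.7472)+1) = 0.6786

0.6786


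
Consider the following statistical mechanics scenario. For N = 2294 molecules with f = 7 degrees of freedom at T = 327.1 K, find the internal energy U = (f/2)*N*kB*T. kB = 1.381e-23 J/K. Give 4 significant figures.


Step 1: f/2 = 7/2 = 3.5
Step 2: N*kB*T = 2294*1.381e-23*327.1 = 1.036e-17
Step 3: U = 3.5 * 1.036e-17 = 3.627e-17 J

3.627e-17


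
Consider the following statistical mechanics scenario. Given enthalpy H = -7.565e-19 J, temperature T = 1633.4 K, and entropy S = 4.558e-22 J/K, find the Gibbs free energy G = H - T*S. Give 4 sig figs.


Step 1: T*S = 1633.4 * 4.558e-22 = 7.445e-19 J
Step 2: G = H - T*S = -7.565e-19 - 7.445e-19
Step 3: G = -1.501e-18 J

-1.501e-18


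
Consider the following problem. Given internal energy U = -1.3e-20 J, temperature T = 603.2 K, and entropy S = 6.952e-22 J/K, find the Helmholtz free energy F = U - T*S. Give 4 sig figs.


Step 1: T*S = 603.2 * 6.952e-22 = 4.193e-19 J
Step 2: F = U - T*S = -1.3e-20 - 4.193e-19
Step 3: F = -4.323e-19 J

-4.323e-19


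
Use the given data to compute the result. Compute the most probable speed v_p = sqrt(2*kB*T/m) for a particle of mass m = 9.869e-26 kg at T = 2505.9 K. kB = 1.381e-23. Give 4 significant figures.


Step 1: Numerator = 2*kB*T = 2*1.381e-23*2505.9 = 6.921e-20
Step 2: Ratio = 6.921e-20 / 9.869e-26 = 7.013e+05
Step 3: v_p = sqrt(7.013e+05) = 837.4 m/s

837.4


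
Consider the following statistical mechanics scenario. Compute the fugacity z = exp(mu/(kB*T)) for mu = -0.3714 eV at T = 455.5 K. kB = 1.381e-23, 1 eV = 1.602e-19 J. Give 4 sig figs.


Step 1: Convert mu to Joules: -0.3714*1.602e-19 = -5.95e-20 J
Step 2: kB*T = 1.381e-23*455.5 = 6.29e-21 J
Step 3: mu/(kB*T) = -9.459
Step 4: z = exp(-9.459) = 7.802e-05

7.802e-05


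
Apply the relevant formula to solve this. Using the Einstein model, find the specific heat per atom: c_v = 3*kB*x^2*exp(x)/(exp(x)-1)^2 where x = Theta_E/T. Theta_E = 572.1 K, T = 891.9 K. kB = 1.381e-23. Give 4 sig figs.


Step 1: x = Theta_E/T = 572.1/891.9 = 0.6414
Step 2: x^2 = 0.4114
Step 3: exp(x) = 1.899
Step 4: c_v = 3*1.381e-23*0.4114*1.899/(1.899-1)^2 = 4.004e-23

4.004e-23


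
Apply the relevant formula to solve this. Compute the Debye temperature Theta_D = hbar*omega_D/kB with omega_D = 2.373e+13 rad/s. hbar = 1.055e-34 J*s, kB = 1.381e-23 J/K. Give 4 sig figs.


Step 1: hbar*omega_D = 1.055e-34 * 2.373e+13 = 2.504e-21 J
Step 2: Theta_D = 2.504e-21 / 1.381e-23
Step 3: Theta_D = 181.3 K

181.3


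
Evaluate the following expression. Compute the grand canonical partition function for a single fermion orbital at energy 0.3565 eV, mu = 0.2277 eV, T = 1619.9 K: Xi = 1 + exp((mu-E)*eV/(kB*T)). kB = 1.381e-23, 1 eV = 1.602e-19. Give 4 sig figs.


Step 1: (mu - E) = 0.2277 - 0.3565 = -0.1288 eV
Step 2: x = (mu-E)*eV/(kB*T) = -0.1288*1.602e-19/(1.381e-23*1619.9) = -0.9224
Step 3: exp(x) = 0.3976
Step 4: Xi = 1 + 0.3976 = 1.398

1.398


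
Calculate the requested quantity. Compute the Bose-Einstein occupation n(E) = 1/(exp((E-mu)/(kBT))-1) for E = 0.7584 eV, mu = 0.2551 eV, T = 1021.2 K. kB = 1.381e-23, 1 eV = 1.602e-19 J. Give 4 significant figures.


Step 1: (E - mu) = 0.5033 eV
Step 2: x = (E-mu)*eV/(kB*T) = 0.5033*1.602e-19/(1.381e-23*1021.2) = 5.717
Step 3: exp(x) = 304.1
Step 4: n = 1/(exp(x)-1) = 0.0033

0.0033


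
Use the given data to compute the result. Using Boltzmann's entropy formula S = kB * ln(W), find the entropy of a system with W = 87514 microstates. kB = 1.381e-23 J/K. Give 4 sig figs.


Step 1: ln(W) = ln(87514) = 11.38
Step 2: S = kB * ln(W) = 1.381e-23 * 11.38
Step 3: S = 1.572e-22 J/K

1.572e-22


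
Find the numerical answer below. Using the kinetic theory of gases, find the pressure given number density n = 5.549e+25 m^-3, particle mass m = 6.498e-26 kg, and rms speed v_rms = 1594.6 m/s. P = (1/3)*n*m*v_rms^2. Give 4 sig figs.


Step 1: v_rms^2 = 1594.6^2 = 2.543e+06
Step 2: n*m = 5.549e+25*6.498e-26 = 3.606
Step 3: P = (1/3)*3.606*2.543e+06 = 3.056e+06 Pa

3.056e+06


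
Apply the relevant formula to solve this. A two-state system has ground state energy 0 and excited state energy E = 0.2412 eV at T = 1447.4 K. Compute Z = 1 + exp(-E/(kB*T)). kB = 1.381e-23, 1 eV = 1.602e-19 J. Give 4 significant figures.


Step 1: Compute beta*E = E*eV/(kB*T) = 0.2412*1.602e-19/(1.381e-23*1447.4) = 1.933
Step 2: exp(-beta*E) = exp(-1.933) = 0.1447
Step 3: Z = 1 + 0.1447 = 1.145

1.145


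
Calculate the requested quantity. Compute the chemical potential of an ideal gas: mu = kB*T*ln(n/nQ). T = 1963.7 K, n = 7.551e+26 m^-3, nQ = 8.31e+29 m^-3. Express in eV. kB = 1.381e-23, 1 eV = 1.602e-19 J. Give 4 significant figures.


Step 1: n/nQ = 7.551e+26/8.31e+29 = 0.0009087
Step 2: ln(n/nQ) = -7.004
Step 3: mu = kB*T*ln(n/nQ) = 2.712e-20*-7.004 = -1.899e-19 J
Step 4: Convert to eV: -1.899e-19/1.602e-19 = -1.186 eV

-1.186


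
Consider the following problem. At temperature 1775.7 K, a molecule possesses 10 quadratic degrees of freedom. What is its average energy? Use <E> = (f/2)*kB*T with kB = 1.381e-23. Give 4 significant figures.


Step 1: f/2 = 10/2 = 5
Step 2: kB*T = 1.381e-23 * 1775.7 = 2.452e-20
Step 3: <E> = 5 * 2.452e-20 = 1.226e-19 J

1.226e-19


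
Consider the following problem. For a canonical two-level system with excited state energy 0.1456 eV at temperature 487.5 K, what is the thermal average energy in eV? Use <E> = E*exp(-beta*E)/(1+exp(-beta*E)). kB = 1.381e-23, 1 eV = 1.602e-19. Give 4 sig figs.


Step 1: beta*E = 0.1456*1.602e-19/(1.381e-23*487.5) = 3.465
Step 2: exp(-beta*E) = 0.03128
Step 3: <E> = 0.1456*0.03128/(1+0.03128) = 0.004417 eV

0.004417


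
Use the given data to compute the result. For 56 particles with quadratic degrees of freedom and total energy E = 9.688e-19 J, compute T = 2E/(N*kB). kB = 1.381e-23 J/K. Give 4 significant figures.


Step 1: Numerator = 2*E = 2*9.688e-19 = 1.938e-18 J
Step 2: Denominator = N*kB = 56*1.381e-23 = 7.734e-22
Step 3: T = 1.938e-18 / 7.734e-22 = 2505 K

2505


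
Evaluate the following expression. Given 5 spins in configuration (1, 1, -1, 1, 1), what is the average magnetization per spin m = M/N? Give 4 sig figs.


Step 1: Count up spins (+1): 4, down spins (-1): 1
Step 2: Total magnetization M = 4 - 1 = 3
Step 3: m = M/N = 3/5 = 0.6

0.6


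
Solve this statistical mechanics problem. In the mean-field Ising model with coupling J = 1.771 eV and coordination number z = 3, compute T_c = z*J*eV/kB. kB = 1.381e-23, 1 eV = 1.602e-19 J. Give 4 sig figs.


Step 1: z*J = 3*1.771 = 5.313 eV
Step 2: Convert to Joules: 5.313*1.602e-19 = 8.511e-19 J
Step 3: T_c = 8.511e-19 / 1.381e-23 = 6.163e+04 K

6.163e+04


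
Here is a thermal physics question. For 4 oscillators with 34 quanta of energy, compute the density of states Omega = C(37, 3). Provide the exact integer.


Step 1: Use binomial coefficient C(37, 3)
Step 2: Numerator = 37! / 34!
Step 3: Denominator = 3!
Step 4: Omega = 7770

7770


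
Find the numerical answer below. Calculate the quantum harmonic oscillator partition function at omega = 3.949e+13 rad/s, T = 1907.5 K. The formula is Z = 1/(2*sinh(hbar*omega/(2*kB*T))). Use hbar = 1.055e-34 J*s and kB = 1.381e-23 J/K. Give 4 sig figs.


Step 1: Compute x = hbar*omega/(kB*T) = 1.055e-34*3.949e+13/(1.381e-23*1907.5) = 0.1582
Step 2: x/2 = 0.07908
Step 3: sinh(x/2) = 0.07916
Step 4: Z = 1/(2*0.07916) = 6.316

6.316


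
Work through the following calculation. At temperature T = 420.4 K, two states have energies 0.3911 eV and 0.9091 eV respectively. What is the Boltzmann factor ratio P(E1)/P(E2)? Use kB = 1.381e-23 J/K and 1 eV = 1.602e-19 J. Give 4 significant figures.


Step 1: Compute energy difference dE = E1 - E2 = 0.3911 - 0.9091 = -0.518 eV
Step 2: Convert to Joules: dE_J = -0.518 * 1.602e-19 = -8.298e-20 J
Step 3: Compute exponent = -dE_J / (kB * T) = -(-8.298e-20) / (1.381e-23 * 420.4) = 14.29
Step 4: P(E1)/P(E2) = exp(14.29) = 1.613e+06

1.613e+06


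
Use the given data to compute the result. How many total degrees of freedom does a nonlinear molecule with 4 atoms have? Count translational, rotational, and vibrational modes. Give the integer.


Step 1: Translational DOF = 3
Step 2: Rotational DOF (nonlinear) = 3
Step 3: Vibrational DOF = 3*4 - 6 = 6
Step 4: Total = 3 + 3 + 6 = 12

12


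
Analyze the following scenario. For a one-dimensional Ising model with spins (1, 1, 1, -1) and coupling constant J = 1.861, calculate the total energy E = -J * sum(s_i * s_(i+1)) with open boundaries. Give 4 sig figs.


Step 1: Nearest-neighbor products: 1, 1, -1
Step 2: Sum of products = 1
Step 3: E = -1.861 * 1 = -1.861

-1.861


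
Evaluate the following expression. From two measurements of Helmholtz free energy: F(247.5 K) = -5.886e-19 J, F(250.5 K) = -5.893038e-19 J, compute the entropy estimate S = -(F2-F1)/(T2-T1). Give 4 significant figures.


Step 1: dF = F2 - F1 = -5.893038e-19 - (-5.886e-19) = -7.038e-22 J
Step 2: dT = T2 - T1 = 250.5 - 247.5 = 3 K
Step 3: S = -dF/dT = -(-7.038e-22)/3 = 2.346e-22 J/K

2.346e-22


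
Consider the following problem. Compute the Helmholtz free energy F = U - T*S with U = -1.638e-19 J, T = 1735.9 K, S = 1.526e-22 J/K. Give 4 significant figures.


Step 1: T*S = 1735.9 * 1.526e-22 = 2.649e-19 J
Step 2: F = U - T*S = -1.638e-19 - 2.649e-19
Step 3: F = -4.287e-19 J

-4.287e-19


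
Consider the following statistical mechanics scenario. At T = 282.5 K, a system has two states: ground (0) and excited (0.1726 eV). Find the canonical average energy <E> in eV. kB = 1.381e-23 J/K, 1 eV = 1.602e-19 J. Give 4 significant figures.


Step 1: beta*E = 0.1726*1.602e-19/(1.381e-23*282.5) = 7.087
Step 2: exp(-beta*E) = 0.0008355
Step 3: <E> = 0.1726*0.0008355/(1+0.0008355) = 0.0001441 eV

0.0001441


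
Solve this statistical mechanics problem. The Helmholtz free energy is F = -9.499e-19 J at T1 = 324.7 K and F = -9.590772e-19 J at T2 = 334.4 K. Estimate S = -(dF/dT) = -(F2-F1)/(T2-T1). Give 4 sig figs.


Step 1: dF = F2 - F1 = -9.590772e-19 - (-9.499e-19) = -9.1772e-21 J
Step 2: dT = T2 - T1 = 334.4 - 324.7 = 9.7 K
Step 3: S = -dF/dT = -(-9.1772e-21)/9.7 = 9.461e-22 J/K

9.461e-22


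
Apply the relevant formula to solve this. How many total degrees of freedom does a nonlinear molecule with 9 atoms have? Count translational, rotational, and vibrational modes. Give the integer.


Step 1: Translational DOF = 3
Step 2: Rotational DOF (nonlinear) = 3
Step 3: Vibrational DOF = 3*9 - 6 = 21
Step 4: Total = 3 + 3 + 21 = 27

27


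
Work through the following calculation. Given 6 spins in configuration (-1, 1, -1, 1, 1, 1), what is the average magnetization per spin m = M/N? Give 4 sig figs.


Step 1: Count up spins (+1): 4, down spins (-1): 2
Step 2: Total magnetization M = 4 - 2 = 2
Step 3: m = M/N = 2/6 = 0.3333

0.3333


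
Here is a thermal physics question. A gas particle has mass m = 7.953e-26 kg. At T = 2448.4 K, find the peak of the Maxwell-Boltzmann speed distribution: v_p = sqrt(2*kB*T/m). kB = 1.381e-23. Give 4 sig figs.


Step 1: Numerator = 2*kB*T = 2*1.381e-23*2448.4 = 6.762e-20
Step 2: Ratio = 6.762e-20 / 7.953e-26 = 8.503e+05
Step 3: v_p = sqrt(8.503e+05) = 922.1 m/s

922.1


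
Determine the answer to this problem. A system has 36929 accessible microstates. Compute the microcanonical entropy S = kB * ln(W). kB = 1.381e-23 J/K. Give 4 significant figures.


Step 1: ln(W) = ln(36929) = 10.52
Step 2: S = kB * ln(W) = 1.381e-23 * 10.52
Step 3: S = 1.452e-22 J/K

1.452e-22


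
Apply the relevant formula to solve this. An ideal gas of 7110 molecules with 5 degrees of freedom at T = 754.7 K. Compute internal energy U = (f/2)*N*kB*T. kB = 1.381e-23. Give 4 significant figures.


Step 1: f/2 = 5/2 = 2.5
Step 2: N*kB*T = 7110*1.381e-23*754.7 = 7.41e-17
Step 3: U = 2.5 * 7.41e-17 = 1.853e-16 J

1.853e-16


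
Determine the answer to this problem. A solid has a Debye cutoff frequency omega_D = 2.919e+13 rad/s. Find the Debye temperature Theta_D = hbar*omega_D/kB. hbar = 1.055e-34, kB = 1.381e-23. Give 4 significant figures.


Step 1: hbar*omega_D = 1.055e-34 * 2.919e+13 = 3.08e-21 J
Step 2: Theta_D = 3.08e-21 / 1.381e-23
Step 3: Theta_D = 223 K

223


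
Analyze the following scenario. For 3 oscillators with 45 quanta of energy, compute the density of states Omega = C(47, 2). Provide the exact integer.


Step 1: Use binomial coefficient C(47, 2)
Step 2: Numerator = 47! / 45!
Step 3: Denominator = 2!
Step 4: Omega = 1081

1081


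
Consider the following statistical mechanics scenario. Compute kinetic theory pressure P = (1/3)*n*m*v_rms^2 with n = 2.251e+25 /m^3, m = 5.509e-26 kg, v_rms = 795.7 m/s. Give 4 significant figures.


Step 1: v_rms^2 = 795.7^2 = 6.331e+05
Step 2: n*m = 2.251e+25*5.509e-26 = 1.24
Step 3: P = (1/3)*1.24*6.331e+05 = 2.617e+05 Pa

2.617e+05


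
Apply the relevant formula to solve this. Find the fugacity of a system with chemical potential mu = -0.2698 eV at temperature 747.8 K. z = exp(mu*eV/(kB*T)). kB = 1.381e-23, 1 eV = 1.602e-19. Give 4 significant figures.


Step 1: Convert mu to Joules: -0.2698*1.602e-19 = -4.322e-20 J
Step 2: kB*T = 1.381e-23*747.8 = 1.033e-20 J
Step 3: mu/(kB*T) = -4.185
Step 4: z = exp(-4.185) = 0.01522

0.01522


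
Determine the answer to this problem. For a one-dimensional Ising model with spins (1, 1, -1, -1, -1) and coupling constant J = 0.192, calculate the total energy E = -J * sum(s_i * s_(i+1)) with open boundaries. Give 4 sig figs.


Step 1: Nearest-neighbor products: 1, -1, 1, 1
Step 2: Sum of products = 2
Step 3: E = -0.192 * 2 = -0.384

-0.384


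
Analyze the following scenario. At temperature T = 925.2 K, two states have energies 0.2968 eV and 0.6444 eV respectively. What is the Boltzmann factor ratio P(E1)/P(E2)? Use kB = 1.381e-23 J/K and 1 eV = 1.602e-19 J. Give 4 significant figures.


Step 1: Compute energy difference dE = E1 - E2 = 0.2968 - 0.6444 = -0.3476 eV
Step 2: Convert to Joules: dE_J = -0.3476 * 1.602e-19 = -5.569e-20 J
Step 3: Compute exponent = -dE_J / (kB * T) = -(-5.569e-20) / (1.381e-23 * 925.2) = 4.358
Step 4: P(E1)/P(E2) = exp(4.358) = 78.12

78.12


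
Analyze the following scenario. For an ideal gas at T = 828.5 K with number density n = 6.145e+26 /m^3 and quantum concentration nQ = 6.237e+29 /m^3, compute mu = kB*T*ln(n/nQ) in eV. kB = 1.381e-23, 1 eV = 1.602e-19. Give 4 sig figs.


Step 1: n/nQ = 6.145e+26/6.237e+29 = 0.0009852
Step 2: ln(n/nQ) = -6.923
Step 3: mu = kB*T*ln(n/nQ) = 1.144e-20*-6.923 = -7.921e-20 J
Step 4: Convert to eV: -7.921e-20/1.602e-19 = -0.4944 eV

-0.4944


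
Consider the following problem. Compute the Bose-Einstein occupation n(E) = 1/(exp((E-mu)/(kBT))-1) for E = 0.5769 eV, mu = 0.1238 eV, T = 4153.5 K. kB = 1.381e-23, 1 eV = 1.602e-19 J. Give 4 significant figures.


Step 1: (E - mu) = 0.4531 eV
Step 2: x = (E-mu)*eV/(kB*T) = 0.4531*1.602e-19/(1.381e-23*4153.5) = 1.265
Step 3: exp(x) = 3.545
Step 4: n = 1/(exp(x)-1) = 0.393

0.393


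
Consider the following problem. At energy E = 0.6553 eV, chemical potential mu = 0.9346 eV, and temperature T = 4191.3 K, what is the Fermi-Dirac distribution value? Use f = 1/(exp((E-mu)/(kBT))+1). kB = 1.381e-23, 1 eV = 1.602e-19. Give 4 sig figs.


Step 1: (E - mu) = 0.6553 - 0.9346 = -0.2793 eV
Step 2: Convert: (E-mu)*eV = -4.474e-20 J
Step 3: x = (E-mu)*eV/(kB*T) = -0.773
Step 4: f = 1/(exp(-0.773)+1) = 0.6842

0.6842


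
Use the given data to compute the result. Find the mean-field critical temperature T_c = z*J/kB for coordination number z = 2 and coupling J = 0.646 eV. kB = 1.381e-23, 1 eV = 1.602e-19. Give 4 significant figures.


Step 1: z*J = 2*0.646 = 1.292 eV
Step 2: Convert to Joules: 1.292*1.602e-19 = 2.07e-19 J
Step 3: T_c = 2.07e-19 / 1.381e-23 = 1.499e+04 K

1.499e+04


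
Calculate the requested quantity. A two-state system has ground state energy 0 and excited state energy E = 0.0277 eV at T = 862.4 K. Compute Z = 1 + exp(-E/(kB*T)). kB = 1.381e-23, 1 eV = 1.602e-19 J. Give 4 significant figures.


Step 1: Compute beta*E = E*eV/(kB*T) = 0.0277*1.602e-19/(1.381e-23*862.4) = 0.3726
Step 2: exp(-beta*E) = exp(-0.3726) = 0.6889
Step 3: Z = 1 + 0.6889 = 1.689

1.689


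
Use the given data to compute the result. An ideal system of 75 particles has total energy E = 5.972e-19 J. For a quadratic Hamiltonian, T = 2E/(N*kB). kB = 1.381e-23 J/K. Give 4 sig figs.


Step 1: Numerator = 2*E = 2*5.972e-19 = 1.194e-18 J
Step 2: Denominator = N*kB = 75*1.381e-23 = 1.036e-21
Step 3: T = 1.194e-18 / 1.036e-21 = 1153 K

1153


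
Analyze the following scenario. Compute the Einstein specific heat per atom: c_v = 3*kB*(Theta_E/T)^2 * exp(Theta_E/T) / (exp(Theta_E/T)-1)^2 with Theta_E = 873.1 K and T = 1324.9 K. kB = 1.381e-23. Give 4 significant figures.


Step 1: x = Theta_E/T = 873.1/1324.9 = 0.659
Step 2: x^2 = 0.4343
Step 3: exp(x) = 1.933
Step 4: c_v = 3*1.381e-23*0.4343*1.933/(1.933-1)^2 = 3.996e-23

3.996e-23


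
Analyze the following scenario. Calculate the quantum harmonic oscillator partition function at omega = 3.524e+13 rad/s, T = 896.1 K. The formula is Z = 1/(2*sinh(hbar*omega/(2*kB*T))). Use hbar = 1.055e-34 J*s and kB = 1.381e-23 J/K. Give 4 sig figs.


Step 1: Compute x = hbar*omega/(kB*T) = 1.055e-34*3.524e+13/(1.381e-23*896.1) = 0.3004
Step 2: x/2 = 0.1502
Step 3: sinh(x/2) = 0.1508
Step 4: Z = 1/(2*0.1508) = 3.316

3.316


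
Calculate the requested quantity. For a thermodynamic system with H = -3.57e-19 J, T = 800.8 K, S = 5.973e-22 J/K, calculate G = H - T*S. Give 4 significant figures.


Step 1: T*S = 800.8 * 5.973e-22 = 4.783e-19 J
Step 2: G = H - T*S = -3.57e-19 - 4.783e-19
Step 3: G = -8.353e-19 J

-8.353e-19


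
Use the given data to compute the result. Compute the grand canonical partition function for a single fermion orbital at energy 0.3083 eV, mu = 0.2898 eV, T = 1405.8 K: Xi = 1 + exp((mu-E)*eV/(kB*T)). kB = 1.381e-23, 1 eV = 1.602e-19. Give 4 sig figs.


Step 1: (mu - E) = 0.2898 - 0.3083 = -0.0185 eV
Step 2: x = (mu-E)*eV/(kB*T) = -0.0185*1.602e-19/(1.381e-23*1405.8) = -0.1527
Step 3: exp(x) = 0.8584
Step 4: Xi = 1 + 0.8584 = 1.858

1.858


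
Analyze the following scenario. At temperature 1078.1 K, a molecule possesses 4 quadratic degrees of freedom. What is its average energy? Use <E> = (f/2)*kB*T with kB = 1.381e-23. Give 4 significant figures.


Step 1: f/2 = 4/2 = 2
Step 2: kB*T = 1.381e-23 * 1078.1 = 1.489e-20
Step 3: <E> = 2 * 1.489e-20 = 2.978e-20 J

2.978e-20


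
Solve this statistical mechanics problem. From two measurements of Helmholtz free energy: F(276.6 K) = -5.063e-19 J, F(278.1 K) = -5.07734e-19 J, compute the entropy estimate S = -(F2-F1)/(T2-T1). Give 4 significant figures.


Step 1: dF = F2 - F1 = -5.07734e-19 - (-5.063e-19) = -1.434e-21 J
Step 2: dT = T2 - T1 = 278.1 - 276.6 = 1.5 K
Step 3: S = -dF/dT = -(-1.434e-21)/1.5 = 9.56e-22 J/K

9.56e-22


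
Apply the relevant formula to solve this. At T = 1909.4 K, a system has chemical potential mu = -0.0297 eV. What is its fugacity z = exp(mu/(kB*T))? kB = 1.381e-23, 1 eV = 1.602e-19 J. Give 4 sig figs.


Step 1: Convert mu to Joules: -0.0297*1.602e-19 = -4.758e-21 J
Step 2: kB*T = 1.381e-23*1909.4 = 2.637e-20 J
Step 3: mu/(kB*T) = -0.1804
Step 4: z = exp(-0.1804) = 0.8349

0.8349


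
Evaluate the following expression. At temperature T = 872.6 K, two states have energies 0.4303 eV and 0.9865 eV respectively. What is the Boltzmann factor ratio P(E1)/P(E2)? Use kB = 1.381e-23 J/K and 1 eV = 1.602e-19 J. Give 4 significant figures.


Step 1: Compute energy difference dE = E1 - E2 = 0.4303 - 0.9865 = -0.5562 eV
Step 2: Convert to Joules: dE_J = -0.5562 * 1.602e-19 = -8.91e-20 J
Step 3: Compute exponent = -dE_J / (kB * T) = -(-8.91e-20) / (1.381e-23 * 872.6) = 7.394
Step 4: P(E1)/P(E2) = exp(7.394) = 1626

1626


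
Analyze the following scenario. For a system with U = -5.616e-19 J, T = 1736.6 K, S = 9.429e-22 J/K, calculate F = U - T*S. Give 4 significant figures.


Step 1: T*S = 1736.6 * 9.429e-22 = 1.637e-18 J
Step 2: F = U - T*S = -5.616e-19 - 1.637e-18
Step 3: F = -2.199e-18 J

-2.199e-18


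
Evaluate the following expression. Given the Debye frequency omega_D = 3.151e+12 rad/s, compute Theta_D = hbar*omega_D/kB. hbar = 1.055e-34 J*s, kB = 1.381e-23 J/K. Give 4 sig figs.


Step 1: hbar*omega_D = 1.055e-34 * 3.151e+12 = 3.324e-22 J
Step 2: Theta_D = 3.324e-22 / 1.381e-23
Step 3: Theta_D = 24.07 K

24.07


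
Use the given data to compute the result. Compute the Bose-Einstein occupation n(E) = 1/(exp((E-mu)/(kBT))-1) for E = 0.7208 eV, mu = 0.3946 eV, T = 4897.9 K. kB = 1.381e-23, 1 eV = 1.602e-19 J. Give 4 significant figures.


Step 1: (E - mu) = 0.3262 eV
Step 2: x = (E-mu)*eV/(kB*T) = 0.3262*1.602e-19/(1.381e-23*4897.9) = 0.7726
Step 3: exp(x) = 2.165
Step 4: n = 1/(exp(x)-1) = 0.8581

0.8581


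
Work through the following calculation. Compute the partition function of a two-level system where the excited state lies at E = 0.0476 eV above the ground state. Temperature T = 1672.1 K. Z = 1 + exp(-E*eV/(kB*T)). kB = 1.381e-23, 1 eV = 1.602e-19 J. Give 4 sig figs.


Step 1: Compute beta*E = E*eV/(kB*T) = 0.0476*1.602e-19/(1.381e-23*1672.1) = 0.3302
Step 2: exp(-beta*E) = exp(-0.3302) = 0.7188
Step 3: Z = 1 + 0.7188 = 1.719

1.719


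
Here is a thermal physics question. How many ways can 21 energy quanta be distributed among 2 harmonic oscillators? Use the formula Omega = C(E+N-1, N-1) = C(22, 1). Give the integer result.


Step 1: Use binomial coefficient C(22, 1)
Step 2: Numerator = 22! / 21!
Step 3: Denominator = 1!
Step 4: Omega = 22

22


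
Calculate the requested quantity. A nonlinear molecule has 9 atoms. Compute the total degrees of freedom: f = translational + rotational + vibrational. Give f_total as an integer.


Step 1: Translational DOF = 3
Step 2: Rotational DOF (nonlinear) = 3
Step 3: Vibrational DOF = 3*9 - 6 = 21
Step 4: Total = 3 + 3 + 21 = 27

27


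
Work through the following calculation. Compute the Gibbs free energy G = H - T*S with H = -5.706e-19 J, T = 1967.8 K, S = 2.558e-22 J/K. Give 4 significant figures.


Step 1: T*S = 1967.8 * 2.558e-22 = 5.034e-19 J
Step 2: G = H - T*S = -5.706e-19 - 5.034e-19
Step 3: G = -1.074e-18 J

-1.074e-18


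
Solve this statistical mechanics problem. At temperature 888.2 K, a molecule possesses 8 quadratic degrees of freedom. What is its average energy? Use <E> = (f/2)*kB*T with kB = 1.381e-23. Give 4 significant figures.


Step 1: f/2 = 8/2 = 4
Step 2: kB*T = 1.381e-23 * 888.2 = 1.227e-20
Step 3: <E> = 4 * 1.227e-20 = 4.906e-20 J

4.906e-20


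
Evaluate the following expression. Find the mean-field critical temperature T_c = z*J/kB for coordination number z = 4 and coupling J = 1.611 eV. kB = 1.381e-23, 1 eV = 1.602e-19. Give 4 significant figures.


Step 1: z*J = 4*1.611 = 6.444 eV
Step 2: Convert to Joules: 6.444*1.602e-19 = 1.032e-18 J
Step 3: T_c = 1.032e-18 / 1.381e-23 = 7.475e+04 K

7.475e+04


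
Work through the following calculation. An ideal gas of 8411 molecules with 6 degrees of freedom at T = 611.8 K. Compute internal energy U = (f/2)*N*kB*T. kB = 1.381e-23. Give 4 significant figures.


Step 1: f/2 = 6/2 = 3.0
Step 2: N*kB*T = 8411*1.381e-23*611.8 = 7.106e-17
Step 3: U = 3.0 * 7.106e-17 = 2.132e-16 J

2.132e-16


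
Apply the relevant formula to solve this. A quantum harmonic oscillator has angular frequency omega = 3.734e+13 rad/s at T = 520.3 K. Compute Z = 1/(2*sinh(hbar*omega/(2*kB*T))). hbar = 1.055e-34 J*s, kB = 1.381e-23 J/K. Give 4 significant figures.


Step 1: Compute x = hbar*omega/(kB*T) = 1.055e-34*3.734e+13/(1.381e-23*520.3) = 0.5483
Step 2: x/2 = 0.2741
Step 3: sinh(x/2) = 0.2776
Step 4: Z = 1/(2*0.2776) = 1.801

1.801


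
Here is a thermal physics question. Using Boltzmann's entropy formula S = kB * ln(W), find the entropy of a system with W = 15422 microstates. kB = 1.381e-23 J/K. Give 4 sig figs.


Step 1: ln(W) = ln(15422) = 9.644
Step 2: S = kB * ln(W) = 1.381e-23 * 9.644
Step 3: S = 1.332e-22 J/K

1.332e-22


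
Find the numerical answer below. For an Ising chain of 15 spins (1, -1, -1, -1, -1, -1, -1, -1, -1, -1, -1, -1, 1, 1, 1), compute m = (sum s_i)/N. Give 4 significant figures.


Step 1: Count up spins (+1): 4, down spins (-1): 11
Step 2: Total magnetization M = 4 - 11 = -7
Step 3: m = M/N = -7/15 = -0.4667

-0.4667


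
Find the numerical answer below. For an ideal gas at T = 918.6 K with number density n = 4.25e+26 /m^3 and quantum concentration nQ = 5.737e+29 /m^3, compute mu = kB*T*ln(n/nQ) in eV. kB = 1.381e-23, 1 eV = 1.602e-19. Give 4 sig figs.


Step 1: n/nQ = 4.25e+26/5.737e+29 = 0.0007408
Step 2: ln(n/nQ) = -7.208
Step 3: mu = kB*T*ln(n/nQ) = 1.269e-20*-7.208 = -9.144e-20 J
Step 4: Convert to eV: -9.144e-20/1.602e-19 = -0.5708 eV

-0.5708


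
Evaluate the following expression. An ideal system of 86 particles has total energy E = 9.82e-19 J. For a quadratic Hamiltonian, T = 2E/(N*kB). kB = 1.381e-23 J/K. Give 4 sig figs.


Step 1: Numerator = 2*E = 2*9.82e-19 = 1.964e-18 J
Step 2: Denominator = N*kB = 86*1.381e-23 = 1.188e-21
Step 3: T = 1.964e-18 / 1.188e-21 = 1654 K

1654


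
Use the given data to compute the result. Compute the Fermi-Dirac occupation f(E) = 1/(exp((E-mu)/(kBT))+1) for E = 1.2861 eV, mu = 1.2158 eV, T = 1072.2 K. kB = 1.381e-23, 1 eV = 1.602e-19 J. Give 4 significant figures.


Step 1: (E - mu) = 1.2861 - 1.2158 = 0.0703 eV
Step 2: Convert: (E-mu)*eV = 1.126e-20 J
Step 3: x = (E-mu)*eV/(kB*T) = 0.7606
Step 4: f = 1/(exp(0.7606)+1) = 0.3185

0.3185


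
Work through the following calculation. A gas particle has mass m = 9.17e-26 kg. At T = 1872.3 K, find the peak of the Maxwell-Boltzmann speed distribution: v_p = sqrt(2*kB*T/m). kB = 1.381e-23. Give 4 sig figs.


Step 1: Numerator = 2*kB*T = 2*1.381e-23*1872.3 = 5.171e-20
Step 2: Ratio = 5.171e-20 / 9.17e-26 = 5.639e+05
Step 3: v_p = sqrt(5.639e+05) = 751 m/s

751


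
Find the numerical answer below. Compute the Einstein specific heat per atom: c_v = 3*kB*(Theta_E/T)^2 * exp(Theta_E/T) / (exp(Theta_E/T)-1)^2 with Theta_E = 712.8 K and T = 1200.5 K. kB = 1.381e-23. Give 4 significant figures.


Step 1: x = Theta_E/T = 712.8/1200.5 = 0.5938
Step 2: x^2 = 0.3525
Step 3: exp(x) = 1.811
Step 4: c_v = 3*1.381e-23*0.3525*1.811/(1.811-1)^2 = 4.023e-23

4.023e-23
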